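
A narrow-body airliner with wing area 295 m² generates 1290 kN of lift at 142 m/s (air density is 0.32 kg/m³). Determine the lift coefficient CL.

From L = ½ρv²S·CL, rearranging gives CL = 2L/(ρv²S).
CL = 2 × 1.29×10^6 / (0.32 × 142² × 295) = 1.36

CL = 1.36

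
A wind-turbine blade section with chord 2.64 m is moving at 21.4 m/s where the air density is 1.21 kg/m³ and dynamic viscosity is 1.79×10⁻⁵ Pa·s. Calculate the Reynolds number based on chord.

Re = ρ·v·c/μ = 1.21 × 21.4 × 2.64 / (1.79×10⁻⁵) = 3.82×10^6

Re = 3.82×10^6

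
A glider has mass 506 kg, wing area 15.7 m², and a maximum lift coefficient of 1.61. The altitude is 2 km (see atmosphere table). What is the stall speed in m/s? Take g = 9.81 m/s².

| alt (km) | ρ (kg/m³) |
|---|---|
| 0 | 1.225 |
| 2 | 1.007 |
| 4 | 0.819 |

V_stall = 19.7 m/s

At 2 km, from the table: ρ = 1.007 kg/m³.
Weight W = mg = 506 × 9.81 = 4964 N.
V_stall = √(2W/(ρ·S·CL,max)) = √(2 × 4964 / (1.007 × 15.7 × 1.61))
V_stall = √390 = 19.7 m/s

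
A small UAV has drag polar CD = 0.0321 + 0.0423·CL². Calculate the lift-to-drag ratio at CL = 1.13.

L/D = 13.1

CD = 0.0321 + 0.0423 × 1.13² = 0.08611
L/D = CL/CD = 1.13 / 0.08611 = 13.1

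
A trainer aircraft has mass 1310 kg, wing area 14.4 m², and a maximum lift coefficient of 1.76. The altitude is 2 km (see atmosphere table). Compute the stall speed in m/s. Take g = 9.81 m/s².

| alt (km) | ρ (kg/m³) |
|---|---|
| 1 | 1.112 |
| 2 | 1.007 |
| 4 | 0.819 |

At 2 km, from the table: ρ = 1.007 kg/m³.
Weight W = mg = 1310 × 9.81 = 12850 N.
V_stall = √(2W/(ρ·S·CL,max)) = √(2 × 12850 / (1.007 × 14.4 × 1.76))
V_stall = √1007 = 31.7 m/s

V_stall = 31.7 m/s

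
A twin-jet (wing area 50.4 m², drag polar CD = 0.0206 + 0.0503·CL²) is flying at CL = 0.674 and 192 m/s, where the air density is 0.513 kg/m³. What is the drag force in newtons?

CD = 0.0206 + 0.0503 × 0.674² = 0.04345
D = ½ρv²S·CD = ½ × 0.513 × 192² × 50.4 × 0.04345 = 20700 N

D = 20700 N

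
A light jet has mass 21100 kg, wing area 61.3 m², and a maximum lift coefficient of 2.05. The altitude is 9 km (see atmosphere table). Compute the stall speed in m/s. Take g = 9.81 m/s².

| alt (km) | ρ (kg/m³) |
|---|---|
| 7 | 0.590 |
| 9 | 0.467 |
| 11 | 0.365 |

V_stall = 84 m/s

At 9 km, from the table: ρ = 0.467 kg/m³.
At stall, lift equals weight: L = W = m·g = 21100 × 9.81 = 2.07×10^5 N.
V_stall = √(2W/(ρ·S·CL,max)) = √(2 × 2.07×10^5 / (0.467 × 61.3 × 2.05))
V_stall = √7054 = 84 m/s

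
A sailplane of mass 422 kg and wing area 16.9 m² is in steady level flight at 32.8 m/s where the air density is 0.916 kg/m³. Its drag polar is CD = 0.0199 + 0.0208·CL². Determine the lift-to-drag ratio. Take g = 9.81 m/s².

Level flight ⇒ L = W = m·g = 422 × 9.81 = 4139.8 N.
q = ½ρv² = ½ × 0.916 × 32.8² = 492.7 Pa.
CL = 2W/(ρv²S) = 2×4139.8/(0.916×32.8²×16.9) = 0.4971.
CD = 0.0199 + 0.0208 × 0.4971² = 0.02504.
L/D = CL/CD = 0.4971 / 0.02504 = 19.9

L/D = 19.9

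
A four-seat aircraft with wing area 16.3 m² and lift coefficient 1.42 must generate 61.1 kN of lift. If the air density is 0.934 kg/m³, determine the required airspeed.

v = 75.2 m/s

L = ½ρv²S·CL ⇒ v = √(2L/(ρ·S·CL))
v = √(2 × 61100 / (0.934 × 16.3 × 1.42)) = √5653 = 75.2 m/s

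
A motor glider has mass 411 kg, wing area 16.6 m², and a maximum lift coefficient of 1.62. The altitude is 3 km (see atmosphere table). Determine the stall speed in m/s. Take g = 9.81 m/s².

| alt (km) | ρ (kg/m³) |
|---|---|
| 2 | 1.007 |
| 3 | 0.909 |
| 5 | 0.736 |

At 3 km, from the table: ρ = 0.909 kg/m³.
At stall, lift equals weight: L = W = m·g = 411 × 9.81 = 4032 N.
From L = ½ρV²S·CL,max = W: V_stall = √(2W/(ρSCL,max)) = √(2·4032/(0.909·16.6·1.62))
V_stall = √329.9 = 18.2 m/s

V_stall = 18.2 m/s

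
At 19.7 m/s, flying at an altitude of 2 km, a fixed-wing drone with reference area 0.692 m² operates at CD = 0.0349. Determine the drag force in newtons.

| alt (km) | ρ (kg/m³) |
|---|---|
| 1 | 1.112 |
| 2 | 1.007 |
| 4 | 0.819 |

D = 4.72 N

At 2 km, from the table: ρ = 1.007 kg/m³.
Dynamic pressure q = ½ρv² = ½ × 1.007 × 19.7² = 195.4 Pa.
D = q·S·CD = 195.4 × 0.692 × 0.0349 = 4.72 N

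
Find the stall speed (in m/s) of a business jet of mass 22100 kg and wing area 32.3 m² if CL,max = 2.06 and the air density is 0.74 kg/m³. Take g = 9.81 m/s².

Stall occurs when L = W at CL,max. W = mg = 22100 × 9.81 = 2.168×10^5 N.
V_stall = √(2W/(ρ·S·CL,max)) = √(2 × 2.168×10^5 / (0.74 × 32.3 × 2.06))
V_stall = √8806 = 93.8 m/s

V_stall = 93.8 m/s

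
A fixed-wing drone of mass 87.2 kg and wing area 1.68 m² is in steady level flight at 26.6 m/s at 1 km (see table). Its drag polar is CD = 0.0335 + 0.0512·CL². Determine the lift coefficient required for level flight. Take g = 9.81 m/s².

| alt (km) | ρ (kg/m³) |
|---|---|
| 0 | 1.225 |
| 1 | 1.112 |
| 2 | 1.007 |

At 1 km, from the table: ρ = 1.112 kg/m³.
Weight W = mg = 87.2 × 9.81 = 855.43 N; in level flight L = W.
q = ½ρv² = ½ × 1.112 × 26.6² = 393.4 Pa.
CL = 2W/(ρv²S) = 2×855.43/(1.112×26.6²×1.68) = 1.294.

CL = 1.29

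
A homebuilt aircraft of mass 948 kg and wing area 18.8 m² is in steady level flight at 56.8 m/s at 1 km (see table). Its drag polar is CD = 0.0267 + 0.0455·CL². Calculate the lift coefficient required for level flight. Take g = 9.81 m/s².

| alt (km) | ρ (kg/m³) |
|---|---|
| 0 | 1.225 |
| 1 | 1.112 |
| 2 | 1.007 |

CL = 0.276

At 1 km, from the table: ρ = 1.112 kg/m³.
Weight W = mg = 948 × 9.81 = 9299.9 N; in level flight L = W.
q = ½ρv² = ½ × 1.112 × 56.8² = 1794 Pa.
CL = W/(q·S) = 9299.9 / (1794 × 18.8) = 0.2758.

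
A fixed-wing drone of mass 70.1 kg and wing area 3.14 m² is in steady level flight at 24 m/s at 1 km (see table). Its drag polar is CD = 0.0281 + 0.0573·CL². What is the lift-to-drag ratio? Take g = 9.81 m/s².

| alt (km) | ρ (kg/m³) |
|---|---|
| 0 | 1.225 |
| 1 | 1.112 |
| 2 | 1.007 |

L/D = 12.5

At 1 km, from the table: ρ = 1.112 kg/m³.
Level flight ⇒ L = W = m·g = 70.1 × 9.81 = 687.68 N.
Dynamic pressure q = 0.5 × 1.112 × 24² = 320.3 Pa.
CL = 2W/(ρv²S) = 2×687.68/(1.112×24²×3.14) = 0.6838.
CD = 0.0281 + 0.0573 × 0.6838² = 0.0549.
L/D = CL/CD = 0.6838 / 0.0549 = 12.5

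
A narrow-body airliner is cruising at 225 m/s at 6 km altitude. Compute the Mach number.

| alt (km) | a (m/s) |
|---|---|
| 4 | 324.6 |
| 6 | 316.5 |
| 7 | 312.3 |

At 6 km, from the table: a = 316.5 m/s.
M = v/a = 225 / 316.5 = 0.711

M = 0.711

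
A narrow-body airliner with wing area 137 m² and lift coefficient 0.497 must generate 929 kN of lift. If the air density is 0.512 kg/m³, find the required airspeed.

v = 231 m/s

L = ½ρv²S·CL ⇒ v = √(2L/(ρ·S·CL))
v = √(2 × 9.29×10^5 / (0.512 × 137 × 0.497)) = √53300 = 231 m/s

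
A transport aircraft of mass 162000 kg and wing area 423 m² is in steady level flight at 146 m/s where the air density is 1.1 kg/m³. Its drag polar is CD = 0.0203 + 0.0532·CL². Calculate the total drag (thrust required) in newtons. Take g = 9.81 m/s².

Weight W = mg = 162000 × 9.81 = 1.5892×10^6 N; in level flight L = W.
q = ½ρv² = ½ × 1.1 × 146² = 11720 Pa.
Required CL = L/(qS) = 1.5892×10^6/(11720·423) = 0.3205.
CD = 0.0203 + 0.0532 × 0.3205² = 0.02576.
D = q·S·CD = 11720 × 423 × 0.02576 = 1.278×10^5 N

D = 1.28×10^5 N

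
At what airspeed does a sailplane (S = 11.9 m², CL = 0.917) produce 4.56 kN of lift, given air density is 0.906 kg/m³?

L = ½ρv²S·CL ⇒ v = √(2L/(ρ·S·CL))
v = √(2 × 4560 / (0.906 × 11.9 × 0.917)) = √922.5 = 30.4 m/s

v = 30.4 m/s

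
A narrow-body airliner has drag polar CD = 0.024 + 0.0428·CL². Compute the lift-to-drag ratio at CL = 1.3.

L/D = 13.5

CD = 0.024 + 0.0428 × 1.3² = 0.09633
L/D = CL/CD = 1.3 / 0.09633 = 13.5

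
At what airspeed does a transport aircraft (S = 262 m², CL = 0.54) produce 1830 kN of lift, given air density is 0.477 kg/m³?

v = 233 m/s

L = ½ρv²S·CL ⇒ v = √(2L/(ρ·S·CL))
v = √(2 × 1.83×10^6 / (0.477 × 262 × 0.54)) = √54230 = 233 m/s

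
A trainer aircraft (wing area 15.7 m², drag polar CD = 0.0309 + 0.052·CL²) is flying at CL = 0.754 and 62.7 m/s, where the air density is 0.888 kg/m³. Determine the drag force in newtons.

D = 1660 N

CD = 0.0309 + 0.052 × 0.754² = 0.06046
D = ½ρv²S·CD = ½ × 0.888 × 62.7² × 15.7 × 0.06046 = 1660 N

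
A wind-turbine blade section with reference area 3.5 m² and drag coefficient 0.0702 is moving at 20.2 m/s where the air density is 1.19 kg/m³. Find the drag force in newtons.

D = 59.7 N

Dynamic pressure q = ½ρv² = ½ × 1.19 × 20.2² = 242.8 Pa.
D = q·S·CD = 242.8 × 3.5 × 0.0702 = 59.7 N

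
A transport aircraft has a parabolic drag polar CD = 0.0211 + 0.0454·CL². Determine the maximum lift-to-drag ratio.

(L/D)max = 16.2

For CD = CD0 + K·CL², (L/D)max occurs at CL* = √(CD0/K) and equals 1/(2√(K·CD0)).
(L/D)max = 1/(2√(0.0454 × 0.0211)) = 1/(2 × 0.03095) = 16.2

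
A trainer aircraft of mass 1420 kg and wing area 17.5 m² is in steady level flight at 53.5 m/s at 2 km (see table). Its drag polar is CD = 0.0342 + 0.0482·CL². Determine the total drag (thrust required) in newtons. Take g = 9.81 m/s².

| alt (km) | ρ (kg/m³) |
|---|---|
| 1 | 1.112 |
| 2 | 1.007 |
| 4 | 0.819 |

D = 1230 N

At 2 km, from the table: ρ = 1.007 kg/m³.
Level flight ⇒ L = W = m·g = 1420 × 9.81 = 13930 N.
q = ½ρv² = ½ × 1.007 × 53.5² = 1441 Pa.
CL = 2W/(ρv²S) = 2×13930/(1.007×53.5²×17.5) = 0.5523.
CD = 0.0342 + 0.0482 × 0.5523² = 0.04891.
D = q·S·CD = 1441 × 17.5 × 0.04891 = 1233 N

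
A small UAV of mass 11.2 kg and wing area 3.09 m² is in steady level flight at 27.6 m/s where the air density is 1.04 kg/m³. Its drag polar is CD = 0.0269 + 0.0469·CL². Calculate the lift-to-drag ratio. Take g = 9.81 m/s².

Weight W = mg = 11.2 × 9.81 = 109.87 N; in level flight L = W.
q = ½ρv² = ½ × 1.04 × 27.6² = 396.1 Pa.
Required CL = L/(qS) = 109.87/(396.1·3.09) = 0.08977.
CD = 0.0269 + 0.0469 × 0.08977² = 0.02728.
L/D = CL/CD = 0.08977 / 0.02728 = 3.29

L/D = 3.29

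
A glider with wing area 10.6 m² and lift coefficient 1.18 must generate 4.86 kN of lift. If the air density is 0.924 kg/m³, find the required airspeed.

v = 29 m/s

L = ½ρv²S·CL ⇒ v = √(2L/(ρ·S·CL))
v = √(2 × 4860 / (0.924 × 10.6 × 1.18)) = √841 = 29 m/s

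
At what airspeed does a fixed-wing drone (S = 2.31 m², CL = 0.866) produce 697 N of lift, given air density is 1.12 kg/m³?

L = ½ρv²S·CL ⇒ v = √(2L/(ρ·S·CL))
v = √(2 × 697 / (1.12 × 2.31 × 0.866)) = √622.2 = 24.9 m/s

v = 24.9 m/s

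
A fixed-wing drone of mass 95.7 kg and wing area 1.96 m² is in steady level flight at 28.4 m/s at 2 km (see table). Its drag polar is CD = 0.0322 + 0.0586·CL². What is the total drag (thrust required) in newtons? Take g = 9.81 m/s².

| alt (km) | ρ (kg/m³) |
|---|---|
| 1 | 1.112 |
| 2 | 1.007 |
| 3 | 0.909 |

At 2 km, from the table: ρ = 1.007 kg/m³.
Weight W = mg = 95.7 × 9.81 = 938.82 N; in level flight L = W.
q = ½ρv² = ½ × 1.007 × 28.4² = 406.1 Pa.
CL = 2W/(ρv²S) = 2×938.82/(1.007×28.4²×1.96) = 1.179.
CD = 0.0322 + 0.0586 × 1.179² = 0.1137.
D = q·S·CD = 406.1 × 1.96 × 0.1137 = 90.52 N

D = 90.5 N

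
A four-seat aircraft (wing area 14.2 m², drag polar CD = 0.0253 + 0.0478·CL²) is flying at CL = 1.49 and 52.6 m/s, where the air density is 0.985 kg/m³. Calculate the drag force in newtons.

D = 2540 N

CD = 0.0253 + 0.0478 × 1.49² = 0.1314
D = ½ρv²S·CD = ½ × 0.985 × 52.6² × 14.2 × 0.1314 = 2540 N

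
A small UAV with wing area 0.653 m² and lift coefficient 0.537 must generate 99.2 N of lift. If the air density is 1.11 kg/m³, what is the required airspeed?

L = ½ρv²S·CL ⇒ v = √(2L/(ρ·S·CL))
v = √(2 × 99.2 / (1.11 × 0.653 × 0.537)) = √509.7 = 22.6 m/s

v = 22.6 m/s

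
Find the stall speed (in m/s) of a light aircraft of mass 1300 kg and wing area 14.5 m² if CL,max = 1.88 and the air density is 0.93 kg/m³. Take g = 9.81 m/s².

V_stall = 31.7 m/s

Weight W = mg = 1300 × 9.81 = 12750 N.
From L = ½ρV²S·CL,max = W: V_stall = √(2W/(ρSCL,max)) = √(2·12750/(0.93·14.5·1.88))
V_stall = √1006 = 31.7 m/s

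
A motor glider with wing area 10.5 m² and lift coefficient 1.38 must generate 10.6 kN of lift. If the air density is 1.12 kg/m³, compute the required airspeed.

L = ½ρv²S·CL ⇒ v = √(2L/(ρ·S·CL))
v = √(2 × 10600 / (1.12 × 10.5 × 1.38)) = √1306 = 36.1 m/s

v = 36.1 m/s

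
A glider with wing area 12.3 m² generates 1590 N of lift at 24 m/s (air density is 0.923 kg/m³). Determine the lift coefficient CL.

From L = ½ρv²S·CL, rearranging gives CL = 2L/(ρv²S).
CL = 2 × 1590 / (0.923 × 24² × 12.3) = 0.486

CL = 0.486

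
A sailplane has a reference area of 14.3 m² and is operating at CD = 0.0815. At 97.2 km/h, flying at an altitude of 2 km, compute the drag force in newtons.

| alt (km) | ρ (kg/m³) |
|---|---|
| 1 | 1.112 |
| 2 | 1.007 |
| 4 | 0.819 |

D = 428 N

At 2 km, from the table: ρ = 1.007 kg/m³.
Convert speed: v = 97.2 km/h ÷ 3.6 = 27 m/s.
Dynamic pressure q = ½ρv² = ½ × 1.007 × 27² = 367.1 Pa.
D = q·S·CD = 367.1 × 14.3 × 0.0815 = 428 N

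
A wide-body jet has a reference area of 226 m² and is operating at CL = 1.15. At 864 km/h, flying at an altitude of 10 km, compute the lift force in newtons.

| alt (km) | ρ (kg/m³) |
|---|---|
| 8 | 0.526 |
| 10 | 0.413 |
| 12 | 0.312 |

L = 3.09×10^6 N

At 10 km, from the table: ρ = 0.413 kg/m³.
Convert speed: v = 864 km/h ÷ 3.6 = 240 m/s.
L = ½ρv²S·CL = ½ × 0.413 × 240² × 226 × 1.15 = 3.09×10^6 N ≈ 3090 kN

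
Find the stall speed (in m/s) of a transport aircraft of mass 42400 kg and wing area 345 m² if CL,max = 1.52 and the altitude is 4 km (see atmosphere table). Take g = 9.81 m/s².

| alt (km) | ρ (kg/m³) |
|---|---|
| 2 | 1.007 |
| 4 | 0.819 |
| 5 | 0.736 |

At 4 km, from the table: ρ = 0.819 kg/m³.
Stall occurs when L = W at CL,max. W = mg = 42400 × 9.81 = 4.159×10^5 N.
V_stall = √(2W/(ρ·S·CL,max)) = √(2 × 4.159×10^5 / (0.819 × 345 × 1.52))
V_stall = √1937 = 44 m/s

V_stall = 44 m/s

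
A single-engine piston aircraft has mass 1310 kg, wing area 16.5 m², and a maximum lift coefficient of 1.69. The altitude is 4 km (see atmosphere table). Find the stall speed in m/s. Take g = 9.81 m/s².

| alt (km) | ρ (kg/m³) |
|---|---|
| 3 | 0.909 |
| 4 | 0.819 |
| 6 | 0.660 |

At 4 km, from the table: ρ = 0.819 kg/m³.
Stall occurs when L = W at CL,max. W = mg = 1310 × 9.81 = 12850 N.
V_stall = √(2W/(ρ·S·CL,max)) = √(2 × 12850 / (0.819 × 16.5 × 1.69))
V_stall = √1125 = 33.5 m/s

V_stall = 33.5 m/s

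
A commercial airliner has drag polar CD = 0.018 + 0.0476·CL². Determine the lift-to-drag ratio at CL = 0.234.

CD = 0.018 + 0.0476 × 0.234² = 0.02061
L/D = CL/CD = 0.234 / 0.02061 = 11.4

L/D = 11.4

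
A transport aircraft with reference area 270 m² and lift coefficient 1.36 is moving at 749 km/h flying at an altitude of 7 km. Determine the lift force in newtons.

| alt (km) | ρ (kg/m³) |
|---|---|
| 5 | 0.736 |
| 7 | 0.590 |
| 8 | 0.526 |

L = 4.69×10^6 N

At 7 km, from the table: ρ = 0.590 kg/m³.
Convert speed: v = 749 km/h ÷ 3.6 = 208.1 m/s.
Dynamic pressure q = ½ρv² = ½ × 0.59 × 208.1² = 12770 Pa.
L = q·S·CL = 12770 × 270 × 1.36 = 4.69×10^6 N ≈ 4690 kN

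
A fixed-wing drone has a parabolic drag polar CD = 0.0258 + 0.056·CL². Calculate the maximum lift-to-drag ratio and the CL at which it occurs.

(L/D)max = 13.2, at CL = 0.679

For CD = CD0 + K·CL², (L/D)max occurs at CL* = √(CD0/K) and equals 1/(2√(K·CD0)).
(L/D)max = 1/(2√(0.056 × 0.0258)) = 1/(2 × 0.03801) = 13.2
CL* = √(0.0258/0.056) = 0.679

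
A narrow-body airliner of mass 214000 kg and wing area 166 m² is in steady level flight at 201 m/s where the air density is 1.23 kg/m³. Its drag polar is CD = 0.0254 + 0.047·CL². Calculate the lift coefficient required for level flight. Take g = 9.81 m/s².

Level flight ⇒ L = W = m·g = 214000 × 9.81 = 2.0993×10^6 N.
Dynamic pressure q = 0.5 × 1.23 × 201² = 24850 Pa.
CL = W/(q·S) = 2.0993×10^6 / (24850 × 166) = 0.509.

CL = 0.509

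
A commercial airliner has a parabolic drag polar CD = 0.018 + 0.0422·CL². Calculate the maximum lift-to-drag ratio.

For CD = CD0 + K·CL², (L/D)max occurs at CL* = √(CD0/K) and equals 1/(2√(K·CD0)).
(L/D)max = 1/(2√(0.0422 × 0.018)) = 1/(2 × 0.02756) = 18.1

(L/D)max = 18.1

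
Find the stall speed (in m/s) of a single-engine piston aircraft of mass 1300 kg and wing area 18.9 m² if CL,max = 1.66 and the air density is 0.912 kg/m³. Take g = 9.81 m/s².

Weight W = mg = 1300 × 9.81 = 12750 N.
V_stall = √(2W/(ρ·S·CL,max)) = √(2 × 12750 / (0.912 × 18.9 × 1.66))
V_stall = √891.4 = 29.9 m/s

V_stall = 29.9 m/s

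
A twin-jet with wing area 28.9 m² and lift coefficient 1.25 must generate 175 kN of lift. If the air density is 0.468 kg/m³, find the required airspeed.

v = 144 m/s

L = ½ρv²S·CL ⇒ v = √(2L/(ρ·S·CL))
v = √(2 × 1.75×10^5 / (0.468 × 28.9 × 1.25)) = √20700 = 144 m/s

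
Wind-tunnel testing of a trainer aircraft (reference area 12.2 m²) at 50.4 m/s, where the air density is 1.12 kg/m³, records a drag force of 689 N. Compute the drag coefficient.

CD = 0.0397

From D = ½ρv²S·CD, rearranging gives CD = 2D/(ρv²S).
CD = 2 × 689 / (1.12 × 50.4² × 12.2) = 0.0397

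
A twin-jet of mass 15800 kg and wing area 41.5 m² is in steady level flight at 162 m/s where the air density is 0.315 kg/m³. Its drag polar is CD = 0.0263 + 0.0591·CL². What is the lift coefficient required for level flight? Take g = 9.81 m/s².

CL = 0.904

Level flight ⇒ L = W = m·g = 15800 × 9.81 = 1.55×10^5 N.
q = ½ρv² = ½ × 0.315 × 162² = 4133 Pa.
Required CL = L/(qS) = 1.55×10^5/(4133·41.5) = 0.9036.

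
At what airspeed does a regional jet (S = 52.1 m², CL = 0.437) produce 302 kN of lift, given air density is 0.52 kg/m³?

L = ½ρv²S·CL ⇒ v = √(2L/(ρ·S·CL))
v = √(2 × 3.02×10^5 / (0.52 × 52.1 × 0.437)) = √51020 = 226 m/s

v = 226 m/s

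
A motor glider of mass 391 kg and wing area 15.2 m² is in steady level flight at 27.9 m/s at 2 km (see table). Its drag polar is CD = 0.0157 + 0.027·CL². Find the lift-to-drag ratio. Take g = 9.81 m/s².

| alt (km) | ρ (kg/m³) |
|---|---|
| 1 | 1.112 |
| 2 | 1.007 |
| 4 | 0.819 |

L/D = 23.9

At 2 km, from the table: ρ = 1.007 kg/m³.
Weight W = mg = 391 × 9.81 = 3835.7 N; in level flight L = W.
Dynamic pressure q = 0.5 × 1.007 × 27.9² = 391.9 Pa.
CL = W/(q·S) = 3835.7 / (391.9 × 15.2) = 0.6439.
CD = 0.0157 + 0.027 × 0.6439² = 0.02689.
L/D = CL/CD = 0.6439 / 0.02689 = 23.9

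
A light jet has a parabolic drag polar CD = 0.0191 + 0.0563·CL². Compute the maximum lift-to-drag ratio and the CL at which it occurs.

(L/D)max = 15.2, at CL = 0.582

For CD = CD0 + K·CL², (L/D)max occurs at CL* = √(CD0/K) and equals 1/(2√(K·CD0)).
(L/D)max = 1/(2√(0.0563 × 0.0191)) = 1/(2 × 0.03279) = 15.2
CL* = √(0.0191/0.0563) = 0.582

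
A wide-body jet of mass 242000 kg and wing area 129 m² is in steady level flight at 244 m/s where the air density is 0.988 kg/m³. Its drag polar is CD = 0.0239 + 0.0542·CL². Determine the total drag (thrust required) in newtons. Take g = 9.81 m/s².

D = 1.71×10^5 N

In steady level flight, lift balances weight: W = mg = 242000 × 9.81 = 2.374×10^6 N.
Dynamic pressure q = 0.5 × 0.988 × 244² = 29410 Pa.
CL = 2W/(ρv²S) = 2×2.374×10^6/(0.988×244²×129) = 0.6257.
CD = 0.0239 + 0.0542 × 0.6257² = 0.04512.
D = q·S·CD = 29410 × 129 × 0.04512 = 1.712×10^5 N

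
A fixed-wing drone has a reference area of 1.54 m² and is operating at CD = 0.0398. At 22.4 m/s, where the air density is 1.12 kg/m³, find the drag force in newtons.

D = 17.2 N

D = ½ρv²S·CD = ½ × 1.12 × 22.4² × 1.54 × 0.0398 = 17.2 N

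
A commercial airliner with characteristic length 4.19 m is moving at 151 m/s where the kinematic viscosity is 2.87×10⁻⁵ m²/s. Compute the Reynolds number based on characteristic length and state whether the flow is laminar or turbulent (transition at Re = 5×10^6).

Re = v·c/ν = 151 × 4.19 / (2.87×10⁻⁵) = 2.2×10^7
Since 2.2×10^7 > 5×10^6, the flow is turbulent.

Re = 2.2×10^7 (turbulent)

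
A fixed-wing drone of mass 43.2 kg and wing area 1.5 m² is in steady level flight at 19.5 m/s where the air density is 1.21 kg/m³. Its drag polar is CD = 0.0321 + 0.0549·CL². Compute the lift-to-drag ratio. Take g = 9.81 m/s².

L/D = 10.7

In steady level flight, lift balances weight: W = mg = 43.2 × 9.81 = 423.79 N.
Dynamic pressure q = 0.5 × 1.21 × 19.5² = 230.1 Pa.
Required CL = L/(qS) = 423.79/(230.1·1.5) = 1.228.
CD = 0.0321 + 0.0549 × 1.228² = 0.1149.
L/D = CL/CD = 1.228 / 0.1149 = 10.7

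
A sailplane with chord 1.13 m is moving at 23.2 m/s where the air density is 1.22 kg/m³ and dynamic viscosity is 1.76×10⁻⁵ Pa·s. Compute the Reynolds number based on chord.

Re = 1.82×10^6

Re = ρ·v·c/μ = 1.22 × 23.2 × 1.13 / (1.76×10⁻⁵) = 1.82×10^6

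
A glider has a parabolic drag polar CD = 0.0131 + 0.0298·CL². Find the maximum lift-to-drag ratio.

(L/D)max = 25.3

For CD = CD0 + K·CL², (L/D)max occurs at CL* = √(CD0/K) and equals 1/(2√(K·CD0)).
(L/D)max = 1/(2√(0.0298 × 0.0131)) = 1/(2 × 0.01976) = 25.3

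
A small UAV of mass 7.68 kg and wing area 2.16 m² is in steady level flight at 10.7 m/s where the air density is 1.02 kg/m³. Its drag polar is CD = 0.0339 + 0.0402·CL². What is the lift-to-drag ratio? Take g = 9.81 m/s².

L/D = 12.4

In steady level flight, lift balances weight: W = mg = 7.68 × 9.81 = 75.341 N.
q = ½ρv² = ½ × 1.02 × 10.7² = 58.39 Pa.
Required CL = L/(qS) = 75.341/(58.39·2.16) = 0.5974.
CD = 0.0339 + 0.0402 × 0.5974² = 0.04825.
L/D = CL/CD = 0.5974 / 0.04825 = 12.4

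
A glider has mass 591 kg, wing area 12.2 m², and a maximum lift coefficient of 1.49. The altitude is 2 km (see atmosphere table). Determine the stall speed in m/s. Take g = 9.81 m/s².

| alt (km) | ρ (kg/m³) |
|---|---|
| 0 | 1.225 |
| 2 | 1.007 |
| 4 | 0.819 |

At 2 km, from the table: ρ = 1.007 kg/m³.
Stall occurs when L = W at CL,max. W = mg = 591 × 9.81 = 5798 N.
From L = ½ρV²S·CL,max = W: V_stall = √(2W/(ρSCL,max)) = √(2·5798/(1.007·12.2·1.49))
V_stall = √633.4 = 25.2 m/s

V_stall = 25.2 m/s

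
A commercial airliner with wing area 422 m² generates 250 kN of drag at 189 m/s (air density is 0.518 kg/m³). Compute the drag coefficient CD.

From D = ½ρv²S·CD, rearranging gives CD = 2D/(ρv²S).
CD = 2 × 2.5×10^5 / (0.518 × 189² × 422) = 0.064

CD = 0.064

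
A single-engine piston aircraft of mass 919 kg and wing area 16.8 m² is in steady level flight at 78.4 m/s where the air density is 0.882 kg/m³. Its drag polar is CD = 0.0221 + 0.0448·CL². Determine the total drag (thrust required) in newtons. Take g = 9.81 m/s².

Level flight ⇒ L = W = m·g = 919 × 9.81 = 9015.4 N.
Dynamic pressure q = 0.5 × 0.882 × 78.4² = 2711 Pa.
Required CL = L/(qS) = 9015.4/(2711·16.8) = 0.198.
CD = 0.0221 + 0.0448 × 0.198² = 0.02386.
D = q·S·CD = 2711 × 16.8 × 0.02386 = 1086 N

D = 1090 N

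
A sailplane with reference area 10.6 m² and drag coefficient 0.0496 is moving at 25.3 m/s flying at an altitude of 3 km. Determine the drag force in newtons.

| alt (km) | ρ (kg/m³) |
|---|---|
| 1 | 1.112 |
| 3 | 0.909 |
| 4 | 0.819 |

D = 153 N

At 3 km, from the table: ρ = 0.909 kg/m³.
D = ½ρv²S·CD = ½ × 0.909 × 25.3² × 10.6 × 0.0496 = 153 N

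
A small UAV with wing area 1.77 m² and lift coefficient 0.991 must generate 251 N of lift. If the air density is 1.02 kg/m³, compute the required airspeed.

L = ½ρv²S·CL ⇒ v = √(2L/(ρ·S·CL))
v = √(2 × 251 / (1.02 × 1.77 × 0.991)) = √280.6 = 16.8 m/s

v = 16.8 m/s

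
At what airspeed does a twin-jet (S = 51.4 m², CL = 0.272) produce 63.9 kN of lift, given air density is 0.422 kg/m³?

L = ½ρv²S·CL ⇒ v = √(2L/(ρ·S·CL))
v = √(2 × 63900 / (0.422 × 51.4 × 0.272)) = √21660 = 147 m/s

v = 147 m/s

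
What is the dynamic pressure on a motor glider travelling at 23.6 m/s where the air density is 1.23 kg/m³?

q = 343 Pa

q = ½ρv² = ½ × 1.23 × 23.6² = 343 Pa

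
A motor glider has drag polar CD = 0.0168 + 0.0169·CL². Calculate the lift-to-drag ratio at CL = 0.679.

L/D = 27.6

CD = 0.0168 + 0.0169 × 0.679² = 0.02459
L/D = CL/CD = 0.679 / 0.02459 = 27.6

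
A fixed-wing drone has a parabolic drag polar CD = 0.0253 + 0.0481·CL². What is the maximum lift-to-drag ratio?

(L/D)max = 14.3

For CD = CD0 + K·CL², (L/D)max occurs at CL* = √(CD0/K) and equals 1/(2√(K·CD0)).
(L/D)max = 1/(2√(0.0481 × 0.0253)) = 1/(2 × 0.03488) = 14.3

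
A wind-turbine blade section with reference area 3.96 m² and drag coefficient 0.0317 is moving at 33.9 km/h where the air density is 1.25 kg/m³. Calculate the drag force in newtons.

D = 6.96 N

Convert speed: v = 33.9 km/h ÷ 3.6 = 9.417 m/s.
Dynamic pressure q = ½ρv² = ½ × 1.25 × 9.417² = 55.42 Pa.
D = q·S·CD = 55.42 × 3.96 × 0.0317 = 6.96 N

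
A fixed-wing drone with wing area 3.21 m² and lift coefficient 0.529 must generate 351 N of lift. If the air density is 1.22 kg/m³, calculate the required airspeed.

v = 18.4 m/s

L = ½ρv²S·CL ⇒ v = √(2L/(ρ·S·CL))
v = √(2 × 351 / (1.22 × 3.21 × 0.529)) = √338.9 = 18.4 m/s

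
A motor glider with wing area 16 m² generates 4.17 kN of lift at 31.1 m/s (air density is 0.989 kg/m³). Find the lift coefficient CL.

From L = ½ρv²S·CL, rearranging gives CL = 2L/(ρv²S).
CL = 2 × 4170 / (0.989 × 31.1² × 16) = 0.545

CL = 0.545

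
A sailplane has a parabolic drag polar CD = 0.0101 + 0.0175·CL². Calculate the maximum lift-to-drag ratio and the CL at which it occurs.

For CD = CD0 + K·CL², (L/D)max occurs at CL* = √(CD0/K) and equals 1/(2√(K·CD0)).
(L/D)max = 1/(2√(0.0175 × 0.0101)) = 1/(2 × 0.01329) = 37.6
CL* = √(0.0101/0.0175) = 0.76

(L/D)max = 37.6, at CL = 0.76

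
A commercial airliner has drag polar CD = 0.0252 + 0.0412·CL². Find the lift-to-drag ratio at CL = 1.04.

L/D = 14.9

CD = 0.0252 + 0.0412 × 1.04² = 0.06976
L/D = CL/CD = 1.04 / 0.06976 = 14.9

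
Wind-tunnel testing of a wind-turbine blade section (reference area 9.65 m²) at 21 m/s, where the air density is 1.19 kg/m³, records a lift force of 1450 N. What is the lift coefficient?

From L = ½ρv²S·CL, rearranging gives CL = 2L/(ρv²S).
CL = 2 × 1450 / (1.19 × 21² × 9.65) = 0.573

CL = 0.573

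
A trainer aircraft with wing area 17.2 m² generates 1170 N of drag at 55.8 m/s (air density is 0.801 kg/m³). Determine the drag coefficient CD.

CD = 0.0545

From D = ½ρv²S·CD, rearranging gives CD = 2D/(ρv²S).
CD = 2 × 1170 / (0.801 × 55.8² × 17.2) = 0.0545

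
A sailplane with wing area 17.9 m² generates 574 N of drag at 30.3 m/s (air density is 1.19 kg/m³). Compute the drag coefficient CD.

CD = 0.0587

From D = ½ρv²S·CD, rearranging gives CD = 2D/(ρv²S).
CD = 2 × 574 / (1.19 × 30.3² × 17.9) = 0.0587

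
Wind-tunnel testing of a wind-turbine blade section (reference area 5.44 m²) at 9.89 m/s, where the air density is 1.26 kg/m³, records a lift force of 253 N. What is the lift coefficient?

From L = ½ρv²S·CL, rearranging gives CL = 2L/(ρv²S).
CL = 2 × 253 / (1.26 × 9.89² × 5.44) = 0.755

CL = 0.755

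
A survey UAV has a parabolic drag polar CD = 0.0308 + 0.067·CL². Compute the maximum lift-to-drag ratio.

For CD = CD0 + K·CL², (L/D)max occurs at CL* = √(CD0/K) and equals 1/(2√(K·CD0)).
(L/D)max = 1/(2√(0.067 × 0.0308)) = 1/(2 × 0.04543) = 11

(L/D)max = 11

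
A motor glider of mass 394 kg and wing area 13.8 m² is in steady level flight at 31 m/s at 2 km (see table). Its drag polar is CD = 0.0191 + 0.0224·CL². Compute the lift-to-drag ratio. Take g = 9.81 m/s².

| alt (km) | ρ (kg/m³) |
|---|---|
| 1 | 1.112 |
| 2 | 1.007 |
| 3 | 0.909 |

At 2 km, from the table: ρ = 1.007 kg/m³.
Level flight ⇒ L = W = m·g = 394 × 9.81 = 3865.1 N.
q = ½ρv² = ½ × 1.007 × 31² = 483.9 Pa.
CL = 2W/(ρv²S) = 2×3865.1/(1.007×31²×13.8) = 0.5788.
CD = 0.0191 + 0.0224 × 0.5788² = 0.02661.
L/D = CL/CD = 0.5788 / 0.02661 = 21.8

L/D = 21.8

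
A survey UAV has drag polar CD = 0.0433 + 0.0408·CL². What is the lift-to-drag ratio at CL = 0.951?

CD = 0.0433 + 0.0408 × 0.951² = 0.0802
L/D = CL/CD = 0.951 / 0.0802 = 11.9

L/D = 11.9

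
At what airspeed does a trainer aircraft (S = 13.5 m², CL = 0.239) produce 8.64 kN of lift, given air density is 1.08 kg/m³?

v = 70.4 m/s

L = ½ρv²S·CL ⇒ v = √(2L/(ρ·S·CL))
v = √(2 × 8640 / (1.08 × 13.5 × 0.239)) = √4959 = 70.4 m/s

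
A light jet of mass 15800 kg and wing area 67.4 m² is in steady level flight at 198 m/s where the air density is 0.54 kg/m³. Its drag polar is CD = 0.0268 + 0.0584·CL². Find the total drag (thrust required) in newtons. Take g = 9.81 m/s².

D = 21100 N

Level flight ⇒ L = W = m·g = 15800 × 9.81 = 1.55×10^5 N.
q = ½ρv² = ½ × 0.54 × 198² = 10590 Pa.
CL = 2W/(ρv²S) = 2×1.55×10^5/(0.54×198²×67.4) = 0.2173.
CD = 0.0268 + 0.0584 × 0.2173² = 0.02956.
D = q·S·CD = 10590 × 67.4 × 0.02956 = 21090 N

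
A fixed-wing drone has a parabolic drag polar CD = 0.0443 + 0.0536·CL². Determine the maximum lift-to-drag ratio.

(L/D)max = 10.3

For CD = CD0 + K·CL², (L/D)max occurs at CL* = √(CD0/K) and equals 1/(2√(K·CD0)).
(L/D)max = 1/(2√(0.0536 × 0.0443)) = 1/(2 × 0.04873) = 10.3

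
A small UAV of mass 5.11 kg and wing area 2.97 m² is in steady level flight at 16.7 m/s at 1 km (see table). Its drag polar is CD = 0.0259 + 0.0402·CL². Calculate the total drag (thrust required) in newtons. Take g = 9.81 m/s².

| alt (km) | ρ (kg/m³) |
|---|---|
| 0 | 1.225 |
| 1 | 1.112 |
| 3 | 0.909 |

D = 12.1 N

At 1 km, from the table: ρ = 1.112 kg/m³.
Level flight ⇒ L = W = m·g = 5.11 × 9.81 = 50.129 N.
Dynamic pressure q = 0.5 × 1.112 × 16.7² = 155.1 Pa.
CL = 2W/(ρv²S) = 2×50.129/(1.112×16.7²×2.97) = 0.1088.
CD = 0.0259 + 0.0402 × 0.1088² = 0.02638.
D = q·S·CD = 155.1 × 2.97 × 0.02638 = 12.15 N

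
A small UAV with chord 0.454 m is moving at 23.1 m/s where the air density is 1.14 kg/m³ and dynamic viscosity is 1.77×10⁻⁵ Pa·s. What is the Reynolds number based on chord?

Re = 6.75×10^5

Re = ρ·v·c/μ = 1.14 × 23.1 × 0.454 / (1.77×10⁻⁵) = 6.75×10^5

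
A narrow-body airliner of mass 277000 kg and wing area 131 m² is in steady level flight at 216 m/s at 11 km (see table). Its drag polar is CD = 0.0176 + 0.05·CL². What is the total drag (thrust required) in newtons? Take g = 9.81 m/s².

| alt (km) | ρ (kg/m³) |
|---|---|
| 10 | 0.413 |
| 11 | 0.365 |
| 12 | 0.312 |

D = 3.51×10^5 N

At 11 km, from the table: ρ = 0.365 kg/m³.
Level flight ⇒ L = W = m·g = 277000 × 9.81 = 2.7174×10^6 N.
Dynamic pressure q = 0.5 × 0.365 × 216² = 8515 Pa.
CL = 2W/(ρv²S) = 2×2.7174×10^6/(0.365×216²×131) = 2.436.
CD = 0.0176 + 0.05 × 2.436² = 0.3143.
D = q·S·CD = 8515 × 131 × 0.3143 = 3.506×10^5 N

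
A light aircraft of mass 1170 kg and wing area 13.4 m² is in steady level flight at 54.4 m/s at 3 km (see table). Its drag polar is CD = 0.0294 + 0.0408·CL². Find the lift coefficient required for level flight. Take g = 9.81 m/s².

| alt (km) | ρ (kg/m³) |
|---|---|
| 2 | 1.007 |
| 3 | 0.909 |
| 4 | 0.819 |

At 3 km, from the table: ρ = 0.909 kg/m³.
Weight W = mg = 1170 × 9.81 = 11478 N; in level flight L = W.
q = ½ρv² = ½ × 0.909 × 54.4² = 1345 Pa.
CL = 2W/(ρv²S) = 2×11478/(0.909×54.4²×13.4) = 0.6368.

CL = 0.637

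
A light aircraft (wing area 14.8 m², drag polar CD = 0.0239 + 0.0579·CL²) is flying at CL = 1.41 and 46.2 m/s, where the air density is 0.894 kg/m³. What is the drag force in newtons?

D = 1960 N

CD = 0.0239 + 0.0579 × 1.41² = 0.139
D = ½ρv²S·CD = ½ × 0.894 × 46.2² × 14.8 × 0.139 = 1960 N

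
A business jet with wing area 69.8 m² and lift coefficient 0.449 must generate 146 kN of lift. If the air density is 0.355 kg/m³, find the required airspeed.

v = 162 m/s

L = ½ρv²S·CL ⇒ v = √(2L/(ρ·S·CL))
v = √(2 × 1.46×10^5 / (0.355 × 69.8 × 0.449)) = √26250 = 162 m/s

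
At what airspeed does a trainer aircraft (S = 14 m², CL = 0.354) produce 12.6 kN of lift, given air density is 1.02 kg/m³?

v = 70.6 m/s

L = ½ρv²S·CL ⇒ v = √(2L/(ρ·S·CL))
v = √(2 × 12600 / (1.02 × 14 × 0.354)) = √4985 = 70.6 m/s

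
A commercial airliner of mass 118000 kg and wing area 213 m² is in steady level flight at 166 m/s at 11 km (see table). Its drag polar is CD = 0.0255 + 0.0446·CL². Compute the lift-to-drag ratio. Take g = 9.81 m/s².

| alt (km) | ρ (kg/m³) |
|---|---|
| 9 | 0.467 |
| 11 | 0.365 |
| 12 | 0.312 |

L/D = 13.9

At 11 km, from the table: ρ = 0.365 kg/m³.
Level flight ⇒ L = W = m·g = 118000 × 9.81 = 1.1576×10^6 N.
q = ½ρv² = ½ × 0.365 × 166² = 5029 Pa.
CL = 2W/(ρv²S) = 2×1.1576×10^6/(0.365×166²×213) = 1.081.
CD = 0.0255 + 0.0446 × 1.081² = 0.07759.
L/D = CL/CD = 1.081 / 0.07759 = 13.9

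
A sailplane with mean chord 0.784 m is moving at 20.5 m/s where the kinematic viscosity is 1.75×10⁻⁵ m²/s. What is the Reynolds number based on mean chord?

Re = 9.18×10^5

Re = v·c/ν = 20.5 × 0.784 / (1.75×10⁻⁵) = 9.18×10^5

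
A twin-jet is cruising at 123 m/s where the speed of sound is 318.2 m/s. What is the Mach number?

M = v/a = 123 / 318.2 = 0.387

M = 0.387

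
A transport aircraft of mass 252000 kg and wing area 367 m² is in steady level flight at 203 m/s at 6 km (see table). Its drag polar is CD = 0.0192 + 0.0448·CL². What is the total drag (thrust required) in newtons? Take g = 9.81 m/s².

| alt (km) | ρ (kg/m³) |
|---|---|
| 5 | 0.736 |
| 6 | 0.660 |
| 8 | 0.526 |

D = 1.51×10^5 N

At 6 km, from the table: ρ = 0.660 kg/m³.
In steady level flight, lift balances weight: W = mg = 252000 × 9.81 = 2.4721×10^6 N.
q = ½ρv² = ½ × 0.66 × 203² = 13600 Pa.
Required CL = L/(qS) = 2.4721×10^6/(13600·367) = 0.4953.
CD = 0.0192 + 0.0448 × 0.4953² = 0.03019.
D = q·S·CD = 13600 × 367 × 0.03019 = 1.507×10^5 N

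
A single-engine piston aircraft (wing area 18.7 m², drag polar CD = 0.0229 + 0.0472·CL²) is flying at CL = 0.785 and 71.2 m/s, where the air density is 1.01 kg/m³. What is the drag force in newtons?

D = 2490 N

CD = 0.0229 + 0.0472 × 0.785² = 0.05199
D = ½ρv²S·CD = ½ × 1.01 × 71.2² × 18.7 × 0.05199 = 2490 N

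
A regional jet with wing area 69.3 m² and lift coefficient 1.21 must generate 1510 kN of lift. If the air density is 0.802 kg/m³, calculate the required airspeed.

L = ½ρv²S·CL ⇒ v = √(2L/(ρ·S·CL))
v = √(2 × 1.51×10^6 / (0.802 × 69.3 × 1.21)) = √44910 = 212 m/s

v = 212 m/s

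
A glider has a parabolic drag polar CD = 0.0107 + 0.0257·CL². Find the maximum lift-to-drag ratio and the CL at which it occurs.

For CD = CD0 + K·CL², (L/D)max occurs at CL* = √(CD0/K) and equals 1/(2√(K·CD0)).
(L/D)max = 1/(2√(0.0257 × 0.0107)) = 1/(2 × 0.01658) = 30.2
CL* = √(0.0107/0.0257) = 0.645

(L/D)max = 30.2, at CL = 0.645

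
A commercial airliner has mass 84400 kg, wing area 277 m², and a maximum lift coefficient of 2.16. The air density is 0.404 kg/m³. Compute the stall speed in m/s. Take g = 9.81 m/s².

Stall occurs when L = W at CL,max. W = mg = 84400 × 9.81 = 8.28×10^5 N.
From L = ½ρV²S·CL,max = W: V_stall = √(2W/(ρSCL,max)) = √(2·8.28×10^5/(0.404·277·2.16))
V_stall = √6851 = 82.8 m/s

V_stall = 82.8 m/s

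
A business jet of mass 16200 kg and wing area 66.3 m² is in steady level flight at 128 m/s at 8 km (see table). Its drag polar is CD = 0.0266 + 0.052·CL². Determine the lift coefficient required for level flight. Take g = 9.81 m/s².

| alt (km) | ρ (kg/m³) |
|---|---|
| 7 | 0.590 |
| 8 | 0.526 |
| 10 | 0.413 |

CL = 0.556

At 8 km, from the table: ρ = 0.526 kg/m³.
Weight W = mg = 16200 × 9.81 = 1.5892×10^5 N; in level flight L = W.
Dynamic pressure q = 0.5 × 0.526 × 128² = 4309 Pa.
CL = 2W/(ρv²S) = 2×1.5892×10^5/(0.526×128²×66.3) = 0.5563.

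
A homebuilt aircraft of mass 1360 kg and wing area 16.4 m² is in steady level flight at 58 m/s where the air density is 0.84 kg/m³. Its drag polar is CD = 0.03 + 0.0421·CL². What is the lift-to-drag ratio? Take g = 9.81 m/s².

In steady level flight, lift balances weight: W = mg = 1360 × 9.81 = 13342 N.
q = ½ρv² = ½ × 0.84 × 58² = 1413 Pa.
Required CL = L/(qS) = 13342/(1413·16.4) = 0.5758.
CD = 0.03 + 0.0421 × 0.5758² = 0.04396.
L/D = CL/CD = 0.5758 / 0.04396 = 13.1

L/D = 13.1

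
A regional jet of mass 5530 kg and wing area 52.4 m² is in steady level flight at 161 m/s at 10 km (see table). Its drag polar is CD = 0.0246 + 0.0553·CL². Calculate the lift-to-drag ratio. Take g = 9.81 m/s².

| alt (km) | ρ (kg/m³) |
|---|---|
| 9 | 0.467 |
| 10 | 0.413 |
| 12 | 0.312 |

At 10 km, from the table: ρ = 0.413 kg/m³.
In steady level flight, lift balances weight: W = mg = 5530 × 9.81 = 54249 N.
Dynamic pressure q = 0.5 × 0.413 × 161² = 5353 Pa.
CL = W/(q·S) = 54249 / (5353 × 52.4) = 0.1934.
CD = 0.0246 + 0.0553 × 0.1934² = 0.02667.
L/D = CL/CD = 0.1934 / 0.02667 = 7.25

L/D = 7.25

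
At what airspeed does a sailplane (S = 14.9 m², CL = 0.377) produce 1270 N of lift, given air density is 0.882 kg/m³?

L = ½ρv²S·CL ⇒ v = √(2L/(ρ·S·CL))
v = √(2 × 1270 / (0.882 × 14.9 × 0.377)) = √512.7 = 22.6 m/s

v = 22.6 m/s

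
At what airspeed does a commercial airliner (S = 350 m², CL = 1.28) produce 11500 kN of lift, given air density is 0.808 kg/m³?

v = 252 m/s

L = ½ρv²S·CL ⇒ v = √(2L/(ρ·S·CL))
v = √(2 × 1.15×10^7 / (0.808 × 350 × 1.28)) = √63540 = 252 m/s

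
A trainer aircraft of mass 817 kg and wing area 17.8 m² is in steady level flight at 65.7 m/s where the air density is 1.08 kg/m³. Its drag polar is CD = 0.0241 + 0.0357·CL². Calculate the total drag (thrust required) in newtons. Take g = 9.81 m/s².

In steady level flight, lift balances weight: W = mg = 817 × 9.81 = 8014.8 N.
q = ½ρv² = ½ × 1.08 × 65.7² = 2331 Pa.
CL = W/(q·S) = 8014.8 / (2331 × 17.8) = 0.1932.
CD = 0.0241 + 0.0357 × 0.1932² = 0.02543.
D = q·S·CD = 2331 × 17.8 × 0.02543 = 1055 N

D = 1060 N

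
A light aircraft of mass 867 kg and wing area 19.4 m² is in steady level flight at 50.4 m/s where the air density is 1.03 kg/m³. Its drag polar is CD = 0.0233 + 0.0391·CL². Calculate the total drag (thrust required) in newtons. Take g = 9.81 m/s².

D = 703 N

Weight W = mg = 867 × 9.81 = 8505.3 N; in level flight L = W.
Dynamic pressure q = 0.5 × 1.03 × 50.4² = 1308 Pa.
CL = W/(q·S) = 8505.3 / (1308 × 19.4) = 0.3351.
CD = 0.0233 + 0.0391 × 0.3351² = 0.02769.
D = q·S·CD = 1308 × 19.4 × 0.02769 = 702.8 N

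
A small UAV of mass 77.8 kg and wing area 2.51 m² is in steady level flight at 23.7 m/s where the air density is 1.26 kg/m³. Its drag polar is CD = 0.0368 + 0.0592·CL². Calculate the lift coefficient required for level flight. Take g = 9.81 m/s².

Weight W = mg = 77.8 × 9.81 = 763.22 N; in level flight L = W.
q = ½ρv² = ½ × 1.26 × 23.7² = 353.9 Pa.
CL = W/(q·S) = 763.22 / (353.9 × 2.51) = 0.8593.

CL = 0.859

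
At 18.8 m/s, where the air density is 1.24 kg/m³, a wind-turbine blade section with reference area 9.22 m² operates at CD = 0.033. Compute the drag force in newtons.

D = 66.7 N

Dynamic pressure q = ½ρv² = ½ × 1.24 × 18.8² = 219.1 Pa.
D = q·S·CD = 219.1 × 9.22 × 0.033 = 66.7 N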